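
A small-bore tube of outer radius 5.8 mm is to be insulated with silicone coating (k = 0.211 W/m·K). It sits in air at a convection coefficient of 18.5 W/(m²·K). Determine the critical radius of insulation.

r_cr ≈ 11.4 mm

For a cylinder r_cr = k/h = 0.211/18.5
r_cr = 11.4 mm; since the bare radius (5.8 mm) is below r_cr, adding a thin layer of insulation will *increase* heat loss.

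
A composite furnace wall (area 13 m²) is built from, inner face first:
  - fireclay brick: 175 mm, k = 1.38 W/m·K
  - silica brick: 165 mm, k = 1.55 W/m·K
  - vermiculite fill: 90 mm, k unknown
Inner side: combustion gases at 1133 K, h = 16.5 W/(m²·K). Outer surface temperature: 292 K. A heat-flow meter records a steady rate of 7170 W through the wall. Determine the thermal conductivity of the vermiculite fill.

k ≈ 0.0731 W/(m·K)

Model the wall as resistances in series:
R_inner film = 1/(h_i·A) = 1/(16.5×13) = 0.004662 K/W
R_fireclay brick = L/(kA) = 0.175/(1.38×13) = 0.009755 K/W
R_silica brick = L/(kA) = 0.165/(1.55×13) = 0.008189 K/W
Sum of known resistances R_other = 0.02261 K/W
Total R = ΔT/Q = 841/7170 = 0.1173 K/W
R_vermiculite fill = R_total − R_other = 0.09469 K/W
k = L/(R·A) = 0.09/(0.09469×13)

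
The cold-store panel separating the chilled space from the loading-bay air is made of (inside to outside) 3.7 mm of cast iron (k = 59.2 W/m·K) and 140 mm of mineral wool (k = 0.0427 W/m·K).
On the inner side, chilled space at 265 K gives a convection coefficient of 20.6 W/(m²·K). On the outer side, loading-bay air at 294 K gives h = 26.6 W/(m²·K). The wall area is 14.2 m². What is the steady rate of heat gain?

Q ≈ 122 W

Series thermal resistances:
R_inner film = 1/(h_i·A) = 1/(20.6×14.2) = 0.003419 K/W
R_cast iron = L/(kA) = 0.0037/(59.2×14.2) = 4.401×10^-6 K/W
R_mineral wool = L/(kA) = 0.14/(0.0427×14.2) = 0.2309 K/W
R_outer film = 1/(h_o·A) = 1/(26.6×14.2) = 0.002647 K/W
R_total = 0.237 K/W
Q = ΔT / R_total = 29 / 0.237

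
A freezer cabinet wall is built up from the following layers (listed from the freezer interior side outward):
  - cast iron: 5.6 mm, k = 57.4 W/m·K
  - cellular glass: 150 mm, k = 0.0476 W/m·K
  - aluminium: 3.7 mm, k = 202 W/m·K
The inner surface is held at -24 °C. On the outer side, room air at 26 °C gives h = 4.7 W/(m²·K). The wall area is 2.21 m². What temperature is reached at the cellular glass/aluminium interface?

T ≈ 22.8 °C

Treating each layer as a thermal resistance in series:
R_cast iron = L/(kA) = 0.0056/(57.4×2.21) = 4.415×10^-5 K/W
R_cellular glass = L/(kA) = 0.15/(0.0476×2.21) = 1.426 K/W
R_aluminium = L/(kA) = 0.0037/(202×2.21) = 8.288×10^-6 K/W
R_outer film = 1/(h_o·A) = 1/(4.7×2.21) = 0.09627 K/W
R_total = 1.522 K/W;  Q = ΔT/R_total = 50/1.522 = 32.85 W
T_interface = T_inner + Q·ΣR(inner→interface) = -24 + 32.8×1.426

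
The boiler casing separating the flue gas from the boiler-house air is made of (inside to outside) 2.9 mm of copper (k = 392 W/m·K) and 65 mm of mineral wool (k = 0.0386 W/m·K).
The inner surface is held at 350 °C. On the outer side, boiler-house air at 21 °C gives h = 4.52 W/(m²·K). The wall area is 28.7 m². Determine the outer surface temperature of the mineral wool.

Model the wall as resistances in series:
R_copper = L/(kA) = 0.0029/(392×28.7) = 2.578×10^-7 K/W
R_mineral wool = L/(kA) = 0.065/(0.0386×28.7) = 0.05867 K/W
R_outer film = 1/(h_o·A) = 1/(4.52×28.7) = 0.007709 K/W
R_total = 0.06638 K/W;  Q = ΔT/R_total = 329/0.06638 = 4956 W
T_interface = T_inner − Q·ΣR(inner→interface) = 350 − 4960×0.05867

T ≈ 59.2 °C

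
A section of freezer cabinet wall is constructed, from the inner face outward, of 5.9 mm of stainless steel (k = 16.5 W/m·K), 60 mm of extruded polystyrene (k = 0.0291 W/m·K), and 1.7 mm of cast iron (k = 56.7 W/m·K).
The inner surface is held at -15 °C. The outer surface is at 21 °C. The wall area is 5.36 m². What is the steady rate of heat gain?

Q ≈ 93.6 W

Using the resistance-network approach (series):
R_stainless steel = L/(kA) = 0.0059/(16.5×5.36) = 6.671×10^-5 K/W
R_extruded polystyrene = L/(kA) = 0.06/(0.0291×5.36) = 0.3847 K/W
R_cast iron = L/(kA) = 0.0017/(56.7×5.36) = 5.594×10^-6 K/W
R_total = 0.3847 K/W
Q = ΔT / R_total = 36 / 0.3847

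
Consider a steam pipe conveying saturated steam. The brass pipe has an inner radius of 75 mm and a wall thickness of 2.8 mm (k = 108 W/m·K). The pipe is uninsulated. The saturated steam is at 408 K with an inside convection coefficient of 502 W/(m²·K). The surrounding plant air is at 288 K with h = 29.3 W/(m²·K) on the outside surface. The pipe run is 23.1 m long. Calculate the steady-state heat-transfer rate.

Q ≈ 37400 W

Per-layer cylindrical resistances, series-summed:
R_inner film = 1/(h_i·2πr₁L) = 1/(502×2π×0.075×23.1) = 1.83×10^-4 K/W
R_brass pipe wall = ln(77.8/75)/(2π×108×23.1) = 2.338×10^-6 K/W
R_outer film = 1/(h_o·2πr_oL) = 1/(29.3×2π×0.0778×23.1) = 0.003022 K/W
R_total = 0.003208 K/W
Q = ΔT/R_total = 120/0.003208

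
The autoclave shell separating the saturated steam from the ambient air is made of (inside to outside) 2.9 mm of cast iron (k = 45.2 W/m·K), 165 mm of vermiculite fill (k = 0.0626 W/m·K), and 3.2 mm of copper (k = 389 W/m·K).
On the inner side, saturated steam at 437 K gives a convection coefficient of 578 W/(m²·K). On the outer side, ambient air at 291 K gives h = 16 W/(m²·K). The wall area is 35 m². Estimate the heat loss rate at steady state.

Q ≈ 1890 W

Using the resistance-network approach (series):
R_inner film = 1/(h_i·A) = 1/(578×35) = 4.943×10^-5 K/W
R_cast iron = L/(kA) = 0.0029/(45.2×35) = 1.833×10^-6 K/W
R_vermiculite fill = L/(kA) = 0.165/(0.0626×35) = 0.07531 K/W
R_copper = L/(kA) = 0.0032/(389×35) = 2.35×10^-7 K/W
R_outer film = 1/(h_o·A) = 1/(16×35) = 0.001786 K/W
R_total = 0.07715 K/W
Q = ΔT / R_total = 146 / 0.07715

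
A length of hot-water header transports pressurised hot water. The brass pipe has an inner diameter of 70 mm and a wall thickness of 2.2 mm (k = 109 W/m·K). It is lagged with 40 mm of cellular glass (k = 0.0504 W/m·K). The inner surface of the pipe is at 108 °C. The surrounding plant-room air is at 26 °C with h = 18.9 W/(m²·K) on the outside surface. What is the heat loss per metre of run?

q′ ≈ 34 W/m

Treating each annulus and film as a series resistance:
R_brass pipe wall = ln(37.2/35)/(2π×109×1) = 8.901×10^-5 K/W
R_cellular glass = ln(77.2/37.2)/(2π×0.0504×1) = 2.306 K/W
R_outer film = 1/(h_o·2πr_oL) = 1/(18.9×2π×0.0772×1) = 0.1091 K/W
R_total = 2.415 K/W
Q = ΔT/R_total = 82/2.415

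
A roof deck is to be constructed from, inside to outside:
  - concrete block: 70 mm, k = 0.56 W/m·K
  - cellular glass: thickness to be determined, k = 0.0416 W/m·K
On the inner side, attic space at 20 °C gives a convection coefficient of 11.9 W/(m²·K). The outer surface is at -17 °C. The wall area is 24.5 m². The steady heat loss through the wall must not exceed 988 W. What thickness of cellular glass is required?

L ≈ 29.5 mm

Series thermal resistances:
R_inner film = 1/(h_i·A) = 1/(11.9×24.5) = 0.00343 K/W
R_concrete block = L/(kA) = 0.07/(0.56×24.5) = 0.005102 K/W
Sum of the known resistances R_other = 0.008532 K/W
Required total resistance R_tot = ΔT/Q_allow = 37/988 = 0.03745 K/W
R_cellular glass = R_tot − R_other = 0.02892 K/W
L = R·k·A = 0.02892×0.0416×24.5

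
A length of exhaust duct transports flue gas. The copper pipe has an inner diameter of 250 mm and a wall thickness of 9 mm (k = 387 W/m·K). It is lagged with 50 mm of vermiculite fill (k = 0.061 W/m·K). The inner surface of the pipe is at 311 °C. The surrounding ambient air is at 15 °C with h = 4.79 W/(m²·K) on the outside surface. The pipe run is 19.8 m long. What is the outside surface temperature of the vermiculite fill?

For a radial system each layer contributes R = ln(r_out/r_in)/(2πkL); films add R = 1/(hA).
R_copper pipe wall = ln(134/125)/(2π×387×19.8) = 1.444×10^-6 K/W
R_vermiculite fill = ln(184/134)/(2π×0.061×19.8) = 0.04178 K/W
R_outer film = 1/(h_o·2πr_oL) = 1/(4.79×2π×0.184×19.8) = 0.00912 K/W
R_total = 0.05091 K/W
Q = ΔT/R_total = 296/0.05091
Q = 5810 W
T_interface = T_inner − Q·ΣR(inner→interface) = 311 − 5810×0.04179

T ≈ 68 °C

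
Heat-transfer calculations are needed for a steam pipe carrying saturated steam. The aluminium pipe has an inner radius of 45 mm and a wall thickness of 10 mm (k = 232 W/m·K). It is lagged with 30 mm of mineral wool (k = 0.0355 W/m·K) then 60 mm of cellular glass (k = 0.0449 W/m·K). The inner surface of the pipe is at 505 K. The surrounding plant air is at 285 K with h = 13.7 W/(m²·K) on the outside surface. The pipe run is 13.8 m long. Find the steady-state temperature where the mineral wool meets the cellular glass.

Cylindrical conduction, so R = ln(r₂/r₁)/(2πkL) per layer, in series:
R_aluminium pipe wall = ln(55/45)/(2π×232×13.8) = 9.976×10^-6 K/W
R_mineral wool = ln(85/55)/(2π×0.0355×13.8) = 0.1414 K/W
R_cellular glass = ln(145/85)/(2π×0.0449×13.8) = 0.1372 K/W
R_outer film = 1/(h_o·2πr_oL) = 1/(13.7×2π×0.145×13.8) = 0.005806 K/W
R_total = 0.2844 K/W
Q = ΔT/R_total = 220/0.2844
Q = 773 W
T_interface = T_inner − Q·ΣR(inner→interface) = 505 − 773×0.1414

T ≈ 396 K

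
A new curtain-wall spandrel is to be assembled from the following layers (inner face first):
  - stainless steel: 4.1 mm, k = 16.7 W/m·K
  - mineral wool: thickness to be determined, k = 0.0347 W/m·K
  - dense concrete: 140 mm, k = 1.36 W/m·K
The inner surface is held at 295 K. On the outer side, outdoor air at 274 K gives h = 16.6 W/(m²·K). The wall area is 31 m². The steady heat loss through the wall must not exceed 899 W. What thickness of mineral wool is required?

L ≈ 19.5 mm

Using the resistance-network approach (series):
R_stainless steel = L/(kA) = 0.0041/(16.7×31) = 7.92×10^-6 K/W
R_dense concrete = L/(kA) = 0.14/(1.36×31) = 0.003321 K/W
R_outer film = 1/(h_o·A) = 1/(16.6×31) = 0.001943 K/W
Sum of the known resistances R_other = 0.005272 K/W
Required total resistance R_tot = ΔT/Q_allow = 21/899 = 0.02336 K/W
R_mineral wool = R_tot − R_other = 0.01809 K/W
L = R·k·A = 0.01809×0.0347×31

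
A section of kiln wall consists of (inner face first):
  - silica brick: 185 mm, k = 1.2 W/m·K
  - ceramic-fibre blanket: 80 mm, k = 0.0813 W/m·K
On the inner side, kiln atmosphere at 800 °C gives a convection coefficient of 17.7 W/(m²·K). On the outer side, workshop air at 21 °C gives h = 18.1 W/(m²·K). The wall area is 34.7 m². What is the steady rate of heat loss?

Thermal resistances in series:
R_inner film = 1/(h_i·A) = 1/(17.7×34.7) = 0.001628 K/W
R_silica brick = L/(kA) = 0.185/(1.2×34.7) = 0.004443 K/W
R_ceramic-fibre blanket = L/(kA) = 0.08/(0.0813×34.7) = 0.02836 K/W
R_outer film = 1/(h_o·A) = 1/(18.1×34.7) = 0.001592 K/W
R_total = 0.03602 K/W
Q = ΔT / R_total = 779 / 0.03602

Q ≈ 21600 W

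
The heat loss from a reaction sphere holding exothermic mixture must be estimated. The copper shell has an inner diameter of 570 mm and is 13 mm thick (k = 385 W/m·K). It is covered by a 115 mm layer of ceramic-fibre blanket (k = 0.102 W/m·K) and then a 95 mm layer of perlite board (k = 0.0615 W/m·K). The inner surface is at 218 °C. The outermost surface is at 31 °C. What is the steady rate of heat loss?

Q ≈ 142 W

Radial (spherical) resistances in series:
R_copper shell = (1/0.285 − 1/0.298)/(4π×385) = 3.164×10^-5 K/W
R_ceramic-fibre blanket = (1/0.298 − 1/0.413)/(4π×0.102) = 0.729 K/W
R_perlite board = (1/0.413 − 1/0.508)/(4π×0.0615) = 0.5859 K/W
R_total = 1.315 K/W
Q = ΔT/R_total = 187/1.315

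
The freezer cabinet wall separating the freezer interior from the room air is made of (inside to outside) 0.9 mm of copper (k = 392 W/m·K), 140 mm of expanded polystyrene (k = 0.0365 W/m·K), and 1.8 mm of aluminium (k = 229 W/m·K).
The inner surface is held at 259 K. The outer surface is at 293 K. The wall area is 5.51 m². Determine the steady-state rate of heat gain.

Q ≈ 48.8 W

Using the resistance-network approach (series):
R_copper = L/(kA) = 0.0009/(392×5.51) = 4.167×10^-7 K/W
R_expanded polystyrene = L/(kA) = 0.14/(0.0365×5.51) = 0.6961 K/W
R_aluminium = L/(kA) = 0.0018/(229×5.51) = 1.427×10^-6 K/W
R_total = 0.6961 K/W
Q = ΔT / R_total = 34 / 0.6961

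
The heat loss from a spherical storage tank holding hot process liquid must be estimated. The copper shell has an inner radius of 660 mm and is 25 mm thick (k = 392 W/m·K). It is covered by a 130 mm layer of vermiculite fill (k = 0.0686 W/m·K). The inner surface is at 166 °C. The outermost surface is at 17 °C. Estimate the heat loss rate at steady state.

Q ≈ 552 W

Spherical conduction: R = (1/r_in − 1/r_out)/(4πk) per layer; series-sum.
R_copper shell = (1/0.66 − 1/0.685)/(4π×392) = 1.123×10^-5 K/W
R_vermiculite fill = (1/0.685 − 1/0.815)/(4π×0.0686) = 0.2701 K/W
R_total = 0.2701 K/W
Q = ΔT/R_total = 149/0.2701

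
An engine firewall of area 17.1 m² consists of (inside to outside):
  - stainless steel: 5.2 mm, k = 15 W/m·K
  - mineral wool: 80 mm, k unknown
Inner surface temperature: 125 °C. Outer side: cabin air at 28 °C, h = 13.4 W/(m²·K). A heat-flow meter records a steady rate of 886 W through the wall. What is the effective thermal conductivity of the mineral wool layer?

k ≈ 0.0445 W/(m·K)

Using the resistance-network approach (series):
R_stainless steel = L/(kA) = 0.0052/(15×17.1) = 2.027×10^-5 K/W
R_outer film = 1/(h_o·A) = 1/(13.4×17.1) = 0.004364 K/W
Sum of known resistances R_other = 0.004384 K/W
Total R = ΔT/Q = 97/886 = 0.1095 K/W
R_mineral wool = R_total − R_other = 0.1051 K/W
k = L/(R·A) = 0.08/(0.1051×17.1)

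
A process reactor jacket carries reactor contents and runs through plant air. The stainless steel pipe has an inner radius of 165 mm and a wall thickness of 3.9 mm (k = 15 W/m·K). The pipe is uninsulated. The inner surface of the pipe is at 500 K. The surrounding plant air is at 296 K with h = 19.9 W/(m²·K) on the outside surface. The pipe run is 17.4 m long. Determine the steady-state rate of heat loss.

For a radial system each layer contributes R = ln(r_out/r_in)/(2πkL); films add R = 1/(hA).
R_stainless steel pipe wall = ln(168.9/165)/(2π×15×17.4) = 1.425×10^-5 K/W
R_outer film = 1/(h_o·2πr_oL) = 1/(19.9×2π×0.1689×17.4) = 0.002721 K/W
R_total = 0.002736 K/W
Q = ΔT/R_total = 204/0.002736

Q ≈ 74600 W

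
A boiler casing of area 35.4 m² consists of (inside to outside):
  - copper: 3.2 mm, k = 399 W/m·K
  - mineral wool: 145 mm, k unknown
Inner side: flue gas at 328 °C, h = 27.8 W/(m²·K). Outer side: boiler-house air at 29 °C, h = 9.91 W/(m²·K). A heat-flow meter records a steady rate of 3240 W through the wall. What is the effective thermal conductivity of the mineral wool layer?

Thermal resistances in series:
R_inner film = 1/(h_i·A) = 1/(27.8×35.4) = 0.001016 K/W
R_copper = L/(kA) = 0.0032/(399×35.4) = 2.266×10^-7 K/W
R_outer film = 1/(h_o·A) = 1/(9.91×35.4) = 0.002851 K/W
Sum of known resistances R_other = 0.003867 K/W
Total R = ΔT/Q = 299/3240 = 0.09228 K/W
R_mineral wool = R_total − R_other = 0.08842 K/W
k = L/(R·A) = 0.145/(0.08842×35.4)

k ≈ 0.0463 W/(m·K)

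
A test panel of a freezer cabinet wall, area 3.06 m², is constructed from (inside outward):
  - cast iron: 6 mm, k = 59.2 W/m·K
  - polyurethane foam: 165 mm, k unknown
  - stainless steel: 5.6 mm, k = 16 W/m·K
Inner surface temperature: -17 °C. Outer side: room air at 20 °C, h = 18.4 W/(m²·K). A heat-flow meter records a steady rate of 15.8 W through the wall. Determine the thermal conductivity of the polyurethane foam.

k ≈ 0.0232 W/(m·K)

Treating each layer as a thermal resistance in series:
R_cast iron = L/(kA) = 0.006/(59.2×3.06) = 3.312×10^-5 K/W
R_stainless steel = L/(kA) = 0.0056/(16×3.06) = 1.144×10^-4 K/W
R_outer film = 1/(h_o·A) = 1/(18.4×3.06) = 0.01776 K/W
Sum of known resistances R_other = 0.01791 K/W
Total R = ΔT/Q = 37/15.8 = 2.342 K/W
R_polyurethane foam = R_total − R_other = 2.324 K/W
k = L/(R·A) = 0.165/(2.324×3.06)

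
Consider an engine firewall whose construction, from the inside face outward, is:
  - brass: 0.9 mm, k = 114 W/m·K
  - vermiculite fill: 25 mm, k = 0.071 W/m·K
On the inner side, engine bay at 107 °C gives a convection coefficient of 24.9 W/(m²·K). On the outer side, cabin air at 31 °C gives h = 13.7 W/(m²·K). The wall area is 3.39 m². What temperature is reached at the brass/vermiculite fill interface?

T ≈ 100 °C

Model the wall as resistances in series:
R_inner film = 1/(h_i·A) = 1/(24.9×3.39) = 0.01185 K/W
R_brass = L/(kA) = 0.0009/(114×3.39) = 2.329×10^-6 K/W
R_vermiculite fill = L/(kA) = 0.025/(0.071×3.39) = 0.1039 K/W
R_outer film = 1/(h_o·A) = 1/(13.7×3.39) = 0.02153 K/W
R_total = 0.1372 K/W;  Q = ΔT/R_total = 76/0.1372 = 553.7 W
T_interface = T_inner − Q·ΣR(inner→interface) = 107 − 554×0.01185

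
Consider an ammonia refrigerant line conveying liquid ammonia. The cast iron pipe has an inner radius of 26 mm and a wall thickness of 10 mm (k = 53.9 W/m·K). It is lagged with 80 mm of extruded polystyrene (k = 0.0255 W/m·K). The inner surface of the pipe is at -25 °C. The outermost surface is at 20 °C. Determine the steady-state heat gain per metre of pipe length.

q′ ≈ 6.16 W/m

Treating each annulus and film as a series resistance:
R_cast iron pipe wall = ln(36/26)/(2π×53.9×1) = 9.609×10^-4 K/W
R_extruded polystyrene = ln(116/36)/(2π×0.0255×1) = 7.303 K/W
R_total = 7.304 K/W
Q = ΔT/R_total = 45/7.304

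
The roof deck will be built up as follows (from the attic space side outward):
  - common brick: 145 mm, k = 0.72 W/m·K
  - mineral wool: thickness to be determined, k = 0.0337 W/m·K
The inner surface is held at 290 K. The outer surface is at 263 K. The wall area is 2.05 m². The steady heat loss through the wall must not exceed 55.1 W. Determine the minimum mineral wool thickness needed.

L ≈ 27.1 mm

Model the wall as resistances in series:
R_common brick = L/(kA) = 0.145/(0.72×2.05) = 0.09824 K/W
Sum of the known resistances R_other = 0.09824 K/W
Required total resistance R_tot = ΔT/Q_allow = 27/55.1 = 0.49 K/W
R_mineral wool = R_tot − R_other = 0.3918 K/W
L = R·k·A = 0.3918×0.0337×2.05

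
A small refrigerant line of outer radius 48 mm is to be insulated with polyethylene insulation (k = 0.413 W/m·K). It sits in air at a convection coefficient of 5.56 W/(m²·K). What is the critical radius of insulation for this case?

For a cylinder r_cr = k/h = 0.413/5.56
r_cr = 74.3 mm; since the bare radius (48 mm) is below r_cr, adding a thin layer of insulation will *increase* heat loss.

r_cr ≈ 74.3 mm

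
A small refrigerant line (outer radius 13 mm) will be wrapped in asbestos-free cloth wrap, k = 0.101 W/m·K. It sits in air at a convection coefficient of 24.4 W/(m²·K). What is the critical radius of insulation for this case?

For a cylinder r_cr = k/h = 0.101/24.4
r_cr = 4.14 mm; since the bare radius (13 mm) is above r_cr, any added insulation will reduce heat loss.

r_cr ≈ 4.14 mm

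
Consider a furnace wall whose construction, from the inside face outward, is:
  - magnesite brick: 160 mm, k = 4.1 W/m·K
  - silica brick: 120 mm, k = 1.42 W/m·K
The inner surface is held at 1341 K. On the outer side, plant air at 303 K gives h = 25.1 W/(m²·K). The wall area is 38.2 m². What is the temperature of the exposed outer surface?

T ≈ 556 K

Treating each layer as a thermal resistance in series:
R_magnesite brick = L/(kA) = 0.16/(4.1×38.2) = 0.001022 K/W
R_silica brick = L/(kA) = 0.12/(1.42×38.2) = 0.002212 K/W
R_outer film = 1/(h_o·A) = 1/(25.1×38.2) = 0.001043 K/W
R_total = 0.004277 K/W;  Q = ΔT/R_total = 1038/0.004277 = 242700 W
T_interface = T_inner − Q·ΣR(inner→interface) = 1341 − 243000×0.003234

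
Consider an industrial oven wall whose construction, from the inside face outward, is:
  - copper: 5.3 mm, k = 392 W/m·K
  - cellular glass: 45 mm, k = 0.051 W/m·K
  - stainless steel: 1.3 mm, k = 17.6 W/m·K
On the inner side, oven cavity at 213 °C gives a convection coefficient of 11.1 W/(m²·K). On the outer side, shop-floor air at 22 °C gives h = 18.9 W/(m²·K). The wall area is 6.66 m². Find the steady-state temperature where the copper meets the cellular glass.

T ≈ 196 °C

Using the resistance-network approach (series):
R_inner film = 1/(h_i·A) = 1/(11.1×6.66) = 0.01353 K/W
R_copper = L/(kA) = 0.0053/(392×6.66) = 2.03×10^-6 K/W
R_cellular glass = L/(kA) = 0.045/(0.051×6.66) = 0.1325 K/W
R_stainless steel = L/(kA) = 0.0013/(17.6×6.66) = 1.109×10^-5 K/W
R_outer film = 1/(h_o·A) = 1/(18.9×6.66) = 0.007944 K/W
R_total = 0.154 K/W;  Q = ΔT/R_total = 191/0.154 = 1241 W
T_interface = T_inner − Q·ΣR(inner→interface) = 213 − 1240×0.01353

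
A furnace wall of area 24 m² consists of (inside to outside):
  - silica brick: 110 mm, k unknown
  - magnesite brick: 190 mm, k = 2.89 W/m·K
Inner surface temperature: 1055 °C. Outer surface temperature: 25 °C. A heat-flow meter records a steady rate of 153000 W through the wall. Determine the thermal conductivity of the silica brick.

Using the resistance-network approach (series):
R_magnesite brick = L/(kA) = 0.19/(2.89×24) = 0.002739 K/W
Sum of known resistances R_other = 0.002739 K/W
Total R = ΔT/Q = 1030/153000 = 0.006732 K/W
R_silica brick = R_total − R_other = 0.003993 K/W
k = L/(R·A) = 0.11/(0.003993×24)

k ≈ 1.15 W/(m·K)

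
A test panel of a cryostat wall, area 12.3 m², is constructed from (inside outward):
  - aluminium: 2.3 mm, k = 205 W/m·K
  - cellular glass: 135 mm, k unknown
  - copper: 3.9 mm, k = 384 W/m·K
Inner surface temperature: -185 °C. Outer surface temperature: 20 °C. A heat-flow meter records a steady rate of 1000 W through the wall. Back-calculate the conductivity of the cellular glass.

k ≈ 0.0535 W/(m·K)

Model the wall as resistances in series:
R_aluminium = L/(kA) = 0.0023/(205×12.3) = 9.122×10^-7 K/W
R_copper = L/(kA) = 0.0039/(384×12.3) = 8.257×10^-7 K/W
Sum of known resistances R_other = 1.738×10^-6 K/W
Total R = ΔT/Q = 205/1000 = 0.205 K/W
R_cellular glass = R_total − R_other = 0.205 K/W
k = L/(R·A) = 0.135/(0.205×12.3)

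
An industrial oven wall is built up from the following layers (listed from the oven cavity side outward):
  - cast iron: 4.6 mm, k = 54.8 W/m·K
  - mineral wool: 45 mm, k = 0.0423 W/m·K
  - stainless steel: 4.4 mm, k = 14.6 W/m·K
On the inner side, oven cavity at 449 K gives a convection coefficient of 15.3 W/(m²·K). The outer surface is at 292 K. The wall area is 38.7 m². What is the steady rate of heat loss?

Series thermal resistances:
R_inner film = 1/(h_i·A) = 1/(15.3×38.7) = 0.001689 K/W
R_cast iron = L/(kA) = 0.0046/(54.8×38.7) = 2.169×10^-6 K/W
R_mineral wool = L/(kA) = 0.045/(0.0423×38.7) = 0.02749 K/W
R_stainless steel = L/(kA) = 0.0044/(14.6×38.7) = 7.787×10^-6 K/W
R_total = 0.02919 K/W
Q = ΔT / R_total = 157 / 0.02919

Q ≈ 5380 W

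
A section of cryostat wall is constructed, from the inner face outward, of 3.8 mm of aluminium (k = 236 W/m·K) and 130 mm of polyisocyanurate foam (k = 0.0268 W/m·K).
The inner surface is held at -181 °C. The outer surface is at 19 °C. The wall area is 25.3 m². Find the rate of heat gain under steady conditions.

Using the resistance-network approach (series):
R_aluminium = L/(kA) = 0.0038/(236×25.3) = 6.364×10^-7 K/W
R_polyisocyanurate foam = L/(kA) = 0.13/(0.0268×25.3) = 0.1917 K/W
R_total = 0.1917 K/W
Q = ΔT / R_total = 200 / 0.1917

Q ≈ 1040 W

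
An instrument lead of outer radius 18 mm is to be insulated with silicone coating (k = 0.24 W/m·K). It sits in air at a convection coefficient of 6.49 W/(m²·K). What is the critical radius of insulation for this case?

For a cylinder r_cr = k/h = 0.24/6.49
r_cr = 37 mm; since the bare radius (18 mm) is below r_cr, adding a thin layer of insulation will *increase* heat loss.

r_cr ≈ 37 mm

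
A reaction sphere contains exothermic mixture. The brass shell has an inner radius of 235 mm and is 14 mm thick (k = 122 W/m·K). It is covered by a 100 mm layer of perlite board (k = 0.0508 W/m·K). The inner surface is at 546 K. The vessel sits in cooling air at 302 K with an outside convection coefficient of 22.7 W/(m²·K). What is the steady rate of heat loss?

Radial (spherical) resistances in series:
R_brass shell = (1/0.235 − 1/0.249)/(4π×122) = 1.561×10^-4 K/W
R_perlite board = (1/0.249 − 1/0.349)/(4π×0.0508) = 1.803 K/W
R_outer film = 1/(h·4πr_o²) = 1/(22.7×4π×0.349²) = 0.02878 K/W
R_total = 1.832 K/W
Q = ΔT/R_total = 244/1.832

Q ≈ 133 W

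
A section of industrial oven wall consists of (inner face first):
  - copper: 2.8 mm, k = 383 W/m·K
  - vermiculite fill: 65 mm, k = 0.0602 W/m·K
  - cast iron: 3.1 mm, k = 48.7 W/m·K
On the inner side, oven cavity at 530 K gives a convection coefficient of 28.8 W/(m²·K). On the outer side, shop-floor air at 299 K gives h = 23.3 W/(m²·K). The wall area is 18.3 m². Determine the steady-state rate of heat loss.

Thermal resistances in series:
R_inner film = 1/(h_i·A) = 1/(28.8×18.3) = 0.001897 K/W
R_copper = L/(kA) = 0.0028/(383×18.3) = 3.995×10^-7 K/W
R_vermiculite fill = L/(kA) = 0.065/(0.0602×18.3) = 0.059 K/W
R_cast iron = L/(kA) = 0.0031/(48.7×18.3) = 3.478×10^-6 K/W
R_outer film = 1/(h_o·A) = 1/(23.3×18.3) = 0.002345 K/W
R_total = 0.06325 K/W
Q = ΔT / R_total = 231 / 0.06325

Q ≈ 3650 W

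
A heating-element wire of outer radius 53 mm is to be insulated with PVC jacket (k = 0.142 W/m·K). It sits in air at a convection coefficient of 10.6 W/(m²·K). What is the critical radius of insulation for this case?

For a cylinder r_cr = k/h = 0.142/10.6
r_cr = 13.4 mm; since the bare radius (53 mm) is above r_cr, any added insulation will reduce heat loss.

r_cr ≈ 13.4 mm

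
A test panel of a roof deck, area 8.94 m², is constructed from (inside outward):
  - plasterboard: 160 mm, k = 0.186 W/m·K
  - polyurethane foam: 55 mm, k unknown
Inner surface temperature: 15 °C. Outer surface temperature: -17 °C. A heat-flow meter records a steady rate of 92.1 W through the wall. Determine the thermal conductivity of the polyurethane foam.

Model the wall as resistances in series:
R_plasterboard = L/(kA) = 0.16/(0.186×8.94) = 0.09622 K/W
Sum of known resistances R_other = 0.09622 K/W
Total R = ΔT/Q = 32/92.1 = 0.3474 K/W
R_polyurethane foam = R_total − R_other = 0.2512 K/W
k = L/(R·A) = 0.055/(0.2512×8.94)

k ≈ 0.0245 W/(m·K)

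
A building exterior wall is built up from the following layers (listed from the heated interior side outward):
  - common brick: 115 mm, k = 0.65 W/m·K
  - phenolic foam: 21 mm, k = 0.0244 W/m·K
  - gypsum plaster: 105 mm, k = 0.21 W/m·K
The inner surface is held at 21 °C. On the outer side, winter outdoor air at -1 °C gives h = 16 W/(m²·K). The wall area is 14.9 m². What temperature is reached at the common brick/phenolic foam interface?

T ≈ 18.6 °C

Using the resistance-network approach (series):
R_common brick = L/(kA) = 0.115/(0.65×14.9) = 0.01187 K/W
R_phenolic foam = L/(kA) = 0.021/(0.0244×14.9) = 0.05776 K/W
R_gypsum plaster = L/(kA) = 0.105/(0.21×14.9) = 0.03356 K/W
R_outer film = 1/(h_o·A) = 1/(16×14.9) = 0.004195 K/W
R_total = 0.1074 K/W;  Q = ΔT/R_total = 22/0.1074 = 204.9 W
T_interface = T_inner − Q·ΣR(inner→interface) = 21 − 205×0.01187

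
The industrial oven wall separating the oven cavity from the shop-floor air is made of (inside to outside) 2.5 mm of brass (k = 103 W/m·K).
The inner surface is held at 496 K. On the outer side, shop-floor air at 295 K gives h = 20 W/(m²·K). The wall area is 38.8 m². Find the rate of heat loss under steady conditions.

Using the resistance-network approach (series):
R_brass = L/(kA) = 0.0025/(103×38.8) = 6.256×10^-7 K/W
R_outer film = 1/(h_o·A) = 1/(20×38.8) = 0.001289 K/W
R_total = 0.001289 K/W
Q = ΔT / R_total = 201 / 0.001289

Q ≈ 156000 W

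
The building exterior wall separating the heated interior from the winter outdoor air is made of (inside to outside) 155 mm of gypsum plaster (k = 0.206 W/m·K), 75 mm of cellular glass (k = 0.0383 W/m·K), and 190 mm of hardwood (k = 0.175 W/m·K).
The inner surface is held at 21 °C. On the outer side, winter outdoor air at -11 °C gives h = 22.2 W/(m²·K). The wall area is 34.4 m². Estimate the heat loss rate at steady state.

Q ≈ 287 W

Model the wall as resistances in series:
R_gypsum plaster = L/(kA) = 0.155/(0.206×34.4) = 0.02187 K/W
R_cellular glass = L/(kA) = 0.075/(0.0383×34.4) = 0.05693 K/W
R_hardwood = L/(kA) = 0.19/(0.175×34.4) = 0.03156 K/W
R_outer film = 1/(h_o·A) = 1/(22.2×34.4) = 0.001309 K/W
R_total = 0.1117 K/W
Q = ΔT / R_total = 32 / 0.1117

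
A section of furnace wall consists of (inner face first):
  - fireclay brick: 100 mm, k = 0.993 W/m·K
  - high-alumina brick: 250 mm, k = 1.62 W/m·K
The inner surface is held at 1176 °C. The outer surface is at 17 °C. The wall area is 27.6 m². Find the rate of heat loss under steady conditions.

Q ≈ 125000 W

Treating each layer as a thermal resistance in series:
R_fireclay brick = L/(kA) = 0.1/(0.993×27.6) = 0.003649 K/W
R_high-alumina brick = L/(kA) = 0.25/(1.62×27.6) = 0.005591 K/W
R_total = 0.00924 K/W
Q = ΔT / R_total = 1159 / 0.00924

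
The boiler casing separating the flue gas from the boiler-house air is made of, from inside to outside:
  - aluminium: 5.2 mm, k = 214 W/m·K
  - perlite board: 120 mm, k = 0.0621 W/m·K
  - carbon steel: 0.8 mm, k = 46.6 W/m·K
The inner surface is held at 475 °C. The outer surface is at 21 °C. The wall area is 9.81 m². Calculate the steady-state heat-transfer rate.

Series thermal resistances:
R_aluminium = L/(kA) = 0.0052/(214×9.81) = 2.477×10^-6 K/W
R_perlite board = L/(kA) = 0.12/(0.0621×9.81) = 0.197 K/W
R_carbon steel = L/(kA) = 0.0008/(46.6×9.81) = 1.75×10^-6 K/W
R_total = 0.197 K/W
Q = ΔT / R_total = 454 / 0.197

Q ≈ 2300 W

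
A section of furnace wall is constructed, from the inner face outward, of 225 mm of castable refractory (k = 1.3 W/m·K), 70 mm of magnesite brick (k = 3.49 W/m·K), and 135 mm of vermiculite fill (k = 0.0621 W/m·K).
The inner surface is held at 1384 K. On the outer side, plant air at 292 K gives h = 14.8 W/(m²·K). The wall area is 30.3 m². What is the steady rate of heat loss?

Q ≈ 13600 W

Series thermal resistances:
R_castable refractory = L/(kA) = 0.225/(1.3×30.3) = 0.005712 K/W
R_magnesite brick = L/(kA) = 0.07/(3.49×30.3) = 6.62×10^-4 K/W
R_vermiculite fill = L/(kA) = 0.135/(0.0621×30.3) = 0.07175 K/W
R_outer film = 1/(h_o·A) = 1/(14.8×30.3) = 0.00223 K/W
R_total = 0.08035 K/W
Q = ΔT / R_total = 1092 / 0.08035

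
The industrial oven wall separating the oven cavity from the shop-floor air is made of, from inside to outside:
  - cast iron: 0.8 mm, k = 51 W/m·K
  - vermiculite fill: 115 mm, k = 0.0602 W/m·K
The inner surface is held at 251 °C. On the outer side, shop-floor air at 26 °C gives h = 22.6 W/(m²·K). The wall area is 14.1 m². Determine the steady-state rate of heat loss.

Q ≈ 1620 W

Series thermal resistances:
R_cast iron = L/(kA) = 0.0008/(51×14.1) = 1.113×10^-6 K/W
R_vermiculite fill = L/(kA) = 0.115/(0.0602×14.1) = 0.1355 K/W
R_outer film = 1/(h_o·A) = 1/(22.6×14.1) = 0.003138 K/W
R_total = 0.1386 K/W
Q = ΔT / R_total = 225 / 0.1386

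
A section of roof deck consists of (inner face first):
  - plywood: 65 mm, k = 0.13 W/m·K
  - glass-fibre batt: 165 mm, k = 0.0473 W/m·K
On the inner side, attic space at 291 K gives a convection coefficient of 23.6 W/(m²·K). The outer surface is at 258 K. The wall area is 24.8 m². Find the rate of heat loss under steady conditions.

Treating each layer as a thermal resistance in series:
R_inner film = 1/(h_i·A) = 1/(23.6×24.8) = 0.001709 K/W
R_plywood = L/(kA) = 0.065/(0.13×24.8) = 0.02016 K/W
R_glass-fibre batt = L/(kA) = 0.165/(0.0473×24.8) = 0.1407 K/W
R_total = 0.1625 K/W
Q = ΔT / R_total = 33 / 0.1625

Q ≈ 203 W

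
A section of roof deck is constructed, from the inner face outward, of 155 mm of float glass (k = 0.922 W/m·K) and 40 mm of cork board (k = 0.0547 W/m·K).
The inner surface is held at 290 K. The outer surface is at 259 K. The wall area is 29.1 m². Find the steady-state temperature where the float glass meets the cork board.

Series thermal resistances:
R_float glass = L/(kA) = 0.155/(0.922×29.1) = 0.005777 K/W
R_cork board = L/(kA) = 0.04/(0.0547×29.1) = 0.02513 K/W
R_total = 0.03091 K/W;  Q = ΔT/R_total = 31/0.03091 = 1003 W
T_interface = T_inner − Q·ΣR(inner→interface) = 290 − 1000×0.005777

T ≈ 284 K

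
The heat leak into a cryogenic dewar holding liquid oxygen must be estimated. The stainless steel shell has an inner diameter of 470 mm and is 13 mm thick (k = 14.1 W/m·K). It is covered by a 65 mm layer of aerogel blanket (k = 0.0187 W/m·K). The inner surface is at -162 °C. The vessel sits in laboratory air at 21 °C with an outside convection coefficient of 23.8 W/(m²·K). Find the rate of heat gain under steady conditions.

For a spherical shell R = (1/r₁ − 1/r₂)/(4πk); film R = 1/(h·4πr²). In series:
R_stainless steel shell = (1/0.235 − 1/0.248)/(4π×14.1) = 0.001259 K/W
R_aerogel blanket = (1/0.248 − 1/0.313)/(4π×0.0187) = 3.563 K/W
R_outer film = 1/(h·4πr_o²) = 1/(23.8×4π×0.313²) = 0.03413 K/W
R_total = 3.599 K/W
Q = ΔT/R_total = 183/3.599

Q ≈ 50.9 W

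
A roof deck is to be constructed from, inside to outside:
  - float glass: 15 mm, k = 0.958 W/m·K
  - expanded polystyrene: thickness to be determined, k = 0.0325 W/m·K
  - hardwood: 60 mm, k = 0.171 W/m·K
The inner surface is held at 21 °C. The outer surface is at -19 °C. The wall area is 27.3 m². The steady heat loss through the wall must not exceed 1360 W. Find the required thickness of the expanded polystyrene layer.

L ≈ 14.2 mm

Thermal resistances in series:
R_float glass = L/(kA) = 0.015/(0.958×27.3) = 5.735×10^-4 K/W
R_hardwood = L/(kA) = 0.06/(0.171×27.3) = 0.01285 K/W
Sum of the known resistances R_other = 0.01343 K/W
Required total resistance R_tot = ΔT/Q_allow = 40/1360 = 0.02941 K/W
R_expanded polystyrene = R_tot − R_other = 0.01599 K/W
L = R·k·A = 0.01599×0.0325×27.3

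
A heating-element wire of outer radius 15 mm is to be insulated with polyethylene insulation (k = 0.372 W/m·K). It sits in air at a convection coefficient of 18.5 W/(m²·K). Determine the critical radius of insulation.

r_cr ≈ 20.1 mm

For a cylinder r_cr = k/h = 0.372/18.5
r_cr = 20.1 mm; since the bare radius (15 mm) is below r_cr, adding a thin layer of insulation will *increase* heat loss.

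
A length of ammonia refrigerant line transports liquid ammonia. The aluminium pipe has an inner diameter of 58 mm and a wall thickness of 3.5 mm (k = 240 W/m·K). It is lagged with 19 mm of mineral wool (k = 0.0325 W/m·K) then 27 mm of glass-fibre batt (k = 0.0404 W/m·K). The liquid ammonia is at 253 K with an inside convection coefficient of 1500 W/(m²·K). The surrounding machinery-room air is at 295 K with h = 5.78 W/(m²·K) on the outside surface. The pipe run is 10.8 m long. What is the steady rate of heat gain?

For a radial system each layer contributes R = ln(r_out/r_in)/(2πkL); films add R = 1/(hA).
R_inner film = 1/(h_i·2πr₁L) = 1/(1500×2π×0.029×10.8) = 3.388×10^-4 K/W
R_aluminium pipe wall = ln(32.5/29)/(2π×240×10.8) = 6.996×10^-6 K/W
R_mineral wool = ln(51.5/32.5)/(2π×0.0325×10.8) = 0.2087 K/W
R_glass-fibre batt = ln(78.5/51.5)/(2π×0.0404×10.8) = 0.1538 K/W
R_outer film = 1/(h_o·2πr_oL) = 1/(5.78×2π×0.0785×10.8) = 0.03248 K/W
R_total = 0.3953 K/W
Q = ΔT/R_total = 42/0.3953

Q ≈ 106 W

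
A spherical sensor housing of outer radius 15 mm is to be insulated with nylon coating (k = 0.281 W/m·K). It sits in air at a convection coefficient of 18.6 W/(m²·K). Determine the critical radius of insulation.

For a sphere r_cr = 2k/h = 2×0.281/18.6
r_cr = 30.2 mm; since the bare radius (15 mm) is below r_cr, adding a thin layer of insulation will *increase* heat loss.

r_cr ≈ 30.2 mm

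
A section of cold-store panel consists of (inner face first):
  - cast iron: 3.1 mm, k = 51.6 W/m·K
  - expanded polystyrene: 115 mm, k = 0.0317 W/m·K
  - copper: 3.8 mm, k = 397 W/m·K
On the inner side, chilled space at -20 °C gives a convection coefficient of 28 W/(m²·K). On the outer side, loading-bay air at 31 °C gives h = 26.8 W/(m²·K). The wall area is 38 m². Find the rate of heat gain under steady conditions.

Thermal resistances in series:
R_inner film = 1/(h_i·A) = 1/(28×38) = 9.398×10^-4 K/W
R_cast iron = L/(kA) = 0.0031/(51.6×38) = 1.581×10^-6 K/W
R_expanded polystyrene = L/(kA) = 0.115/(0.0317×38) = 0.09547 K/W
R_copper = L/(kA) = 0.0038/(397×38) = 2.519×10^-7 K/W
R_outer film = 1/(h_o·A) = 1/(26.8×38) = 9.819×10^-4 K/W
R_total = 0.09739 K/W
Q = ΔT / R_total = 51 / 0.09739

Q ≈ 524 W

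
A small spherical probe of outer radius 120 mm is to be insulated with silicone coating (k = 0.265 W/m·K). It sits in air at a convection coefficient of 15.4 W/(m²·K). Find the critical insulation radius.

For a sphere r_cr = 2k/h = 2×0.265/15.4
r_cr = 34.4 mm; since the bare radius (120 mm) is above r_cr, any added insulation will reduce heat loss.

r_cr ≈ 34.4 mm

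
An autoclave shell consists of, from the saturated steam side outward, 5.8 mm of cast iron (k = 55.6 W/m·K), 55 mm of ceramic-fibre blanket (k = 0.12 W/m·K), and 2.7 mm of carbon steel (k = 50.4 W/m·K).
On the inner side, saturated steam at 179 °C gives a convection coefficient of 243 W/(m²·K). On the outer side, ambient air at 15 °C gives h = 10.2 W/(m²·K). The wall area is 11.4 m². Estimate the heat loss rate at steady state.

Q ≈ 3330 W

Series thermal resistances:
R_inner film = 1/(h_i·A) = 1/(243×11.4) = 3.61×10^-4 K/W
R_cast iron = L/(kA) = 0.0058/(55.6×11.4) = 9.151×10^-6 K/W
R_ceramic-fibre blanket = L/(kA) = 0.055/(0.12×11.4) = 0.0402 K/W
R_carbon steel = L/(kA) = 0.0027/(50.4×11.4) = 4.699×10^-6 K/W
R_outer film = 1/(h_o·A) = 1/(10.2×11.4) = 0.0086 K/W
R_total = 0.04918 K/W
Q = ΔT / R_total = 164 / 0.04918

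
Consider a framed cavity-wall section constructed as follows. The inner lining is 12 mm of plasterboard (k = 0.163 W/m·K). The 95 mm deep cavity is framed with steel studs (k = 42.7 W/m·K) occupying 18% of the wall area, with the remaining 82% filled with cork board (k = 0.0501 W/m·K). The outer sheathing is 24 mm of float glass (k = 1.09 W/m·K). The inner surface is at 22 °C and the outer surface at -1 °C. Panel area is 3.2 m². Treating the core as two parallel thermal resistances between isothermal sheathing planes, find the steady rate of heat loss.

Sheathing layers in series; stud and cavity paths in parallel between them.
R_inner = 0.012/(0.163×3.2) = 0.02301 K/W
R_stud  = 0.095/(42.7×0.18×3.2) = 0.003863 K/W
R_cav   = 0.095/(0.0501×0.82×3.2) = 0.7226 K/W
1/R_core = 1/R_stud + 1/R_cav → R_core = 0.003842 K/W
R_outer = 0.024/(1.09×3.2) = 0.006881 K/W
R_total = 0.03373 K/W
Q = ΔT/R_total = 23/0.03373

Q ≈ 682 W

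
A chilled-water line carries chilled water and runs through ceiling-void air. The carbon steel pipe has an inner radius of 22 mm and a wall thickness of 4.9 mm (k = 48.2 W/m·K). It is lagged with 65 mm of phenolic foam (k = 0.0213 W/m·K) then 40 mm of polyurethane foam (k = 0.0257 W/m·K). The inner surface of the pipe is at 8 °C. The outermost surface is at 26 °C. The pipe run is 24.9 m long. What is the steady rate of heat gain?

Q ≈ 39.3 W

Treating each annulus and film as a series resistance:
R_carbon steel pipe wall = ln(26.9/22)/(2π×48.2×24.9) = 2.667×10^-5 K/W
R_phenolic foam = ln(91.9/26.9)/(2π×0.0213×24.9) = 0.3687 K/W
R_polyurethane foam = ln(131.9/91.9)/(2π×0.0257×24.9) = 0.08987 K/W
R_total = 0.4586 K/W
Q = ΔT/R_total = 18/0.4586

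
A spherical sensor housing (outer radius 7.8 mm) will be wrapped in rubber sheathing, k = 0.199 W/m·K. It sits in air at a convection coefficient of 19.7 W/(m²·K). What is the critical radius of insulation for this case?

r_cr ≈ 20.2 mm

For a sphere r_cr = 2k/h = 2×0.199/19.7
r_cr = 20.2 mm; since the bare radius (7.8 mm) is below r_cr, adding a thin layer of insulation will *increase* heat loss.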